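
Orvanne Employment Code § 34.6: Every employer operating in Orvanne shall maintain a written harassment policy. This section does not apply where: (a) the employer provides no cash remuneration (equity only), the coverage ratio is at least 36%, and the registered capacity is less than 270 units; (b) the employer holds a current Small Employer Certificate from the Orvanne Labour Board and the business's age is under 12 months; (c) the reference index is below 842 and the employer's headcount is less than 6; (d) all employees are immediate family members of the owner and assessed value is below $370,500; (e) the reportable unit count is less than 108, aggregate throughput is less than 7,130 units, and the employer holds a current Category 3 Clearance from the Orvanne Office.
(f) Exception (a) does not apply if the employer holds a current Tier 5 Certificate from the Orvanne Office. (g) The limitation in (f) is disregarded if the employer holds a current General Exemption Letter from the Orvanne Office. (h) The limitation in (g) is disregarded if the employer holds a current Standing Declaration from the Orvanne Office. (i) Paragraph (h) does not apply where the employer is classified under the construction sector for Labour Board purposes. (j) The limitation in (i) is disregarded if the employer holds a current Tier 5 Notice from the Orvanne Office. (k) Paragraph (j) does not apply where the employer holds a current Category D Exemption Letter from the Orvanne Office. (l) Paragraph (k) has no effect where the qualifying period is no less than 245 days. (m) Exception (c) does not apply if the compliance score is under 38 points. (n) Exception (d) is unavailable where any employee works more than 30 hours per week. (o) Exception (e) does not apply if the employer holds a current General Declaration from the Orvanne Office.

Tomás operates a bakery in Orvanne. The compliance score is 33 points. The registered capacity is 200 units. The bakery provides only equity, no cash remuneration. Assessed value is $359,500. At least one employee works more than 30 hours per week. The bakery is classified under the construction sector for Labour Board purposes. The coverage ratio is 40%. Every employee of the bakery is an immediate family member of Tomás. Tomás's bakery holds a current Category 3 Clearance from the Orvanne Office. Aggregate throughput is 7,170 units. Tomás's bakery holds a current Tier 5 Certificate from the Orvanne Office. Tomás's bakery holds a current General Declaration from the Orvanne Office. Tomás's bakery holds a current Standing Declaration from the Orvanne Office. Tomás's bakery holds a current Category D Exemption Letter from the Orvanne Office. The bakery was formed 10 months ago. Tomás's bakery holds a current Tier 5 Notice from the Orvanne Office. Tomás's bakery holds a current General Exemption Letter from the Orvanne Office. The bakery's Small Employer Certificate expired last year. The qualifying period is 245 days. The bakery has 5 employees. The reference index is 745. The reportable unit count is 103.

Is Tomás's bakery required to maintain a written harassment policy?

Yes — Tomás's bakery must maintain a written harassment policy.

Exception (a): remuneration is equity-only; the coverage ratio is 40%, meeting the 36% threshold; the registered capacity is 200 units, less than the 270 units limit — every condition holds. But applying paragraphs (f)–(l): (f) is engaged — a current Tier 5 Certificate is held. (g) applies (a current General Exemption Letter is held), but is overridden by (h): (h) is triggered — a current Standing Declaration is held. (i) is triggered (the bakery is classified under the construction sector), but yields to (j): (j) is triggered — a current Tier 5 Notice is held. (k) operates (a current Category D Exemption Letter is held), but is set aside by (l): (l) operates against (k): the qualifying period is 245 days, meeting the 245 days threshold. Exception (a) does not apply.
Exception (b) fails — the Small Employer Certificate has expired.
Exception (c) is satisfied on its face — the reference index is 745, below the 842 limit; the employer's headcount is 5, less than the 6 limit. But applying paragraph (m): (m) applies — the compliance score is 33 points, under the 38 points limit. So (c) is unavailable.
Exception (d): every employee is an immediate family member; assessed value is $359,500, below the $370,500 limit — every condition holds. Turning to paragraph (n): (n) operates against (d): at least one employee exceeds 30 hours/week. (d) is therefore removed.
Exception (e) fails — aggregate throughput is 7,170 units, not less than 7,130 units.
No exception applies. The general rule governs.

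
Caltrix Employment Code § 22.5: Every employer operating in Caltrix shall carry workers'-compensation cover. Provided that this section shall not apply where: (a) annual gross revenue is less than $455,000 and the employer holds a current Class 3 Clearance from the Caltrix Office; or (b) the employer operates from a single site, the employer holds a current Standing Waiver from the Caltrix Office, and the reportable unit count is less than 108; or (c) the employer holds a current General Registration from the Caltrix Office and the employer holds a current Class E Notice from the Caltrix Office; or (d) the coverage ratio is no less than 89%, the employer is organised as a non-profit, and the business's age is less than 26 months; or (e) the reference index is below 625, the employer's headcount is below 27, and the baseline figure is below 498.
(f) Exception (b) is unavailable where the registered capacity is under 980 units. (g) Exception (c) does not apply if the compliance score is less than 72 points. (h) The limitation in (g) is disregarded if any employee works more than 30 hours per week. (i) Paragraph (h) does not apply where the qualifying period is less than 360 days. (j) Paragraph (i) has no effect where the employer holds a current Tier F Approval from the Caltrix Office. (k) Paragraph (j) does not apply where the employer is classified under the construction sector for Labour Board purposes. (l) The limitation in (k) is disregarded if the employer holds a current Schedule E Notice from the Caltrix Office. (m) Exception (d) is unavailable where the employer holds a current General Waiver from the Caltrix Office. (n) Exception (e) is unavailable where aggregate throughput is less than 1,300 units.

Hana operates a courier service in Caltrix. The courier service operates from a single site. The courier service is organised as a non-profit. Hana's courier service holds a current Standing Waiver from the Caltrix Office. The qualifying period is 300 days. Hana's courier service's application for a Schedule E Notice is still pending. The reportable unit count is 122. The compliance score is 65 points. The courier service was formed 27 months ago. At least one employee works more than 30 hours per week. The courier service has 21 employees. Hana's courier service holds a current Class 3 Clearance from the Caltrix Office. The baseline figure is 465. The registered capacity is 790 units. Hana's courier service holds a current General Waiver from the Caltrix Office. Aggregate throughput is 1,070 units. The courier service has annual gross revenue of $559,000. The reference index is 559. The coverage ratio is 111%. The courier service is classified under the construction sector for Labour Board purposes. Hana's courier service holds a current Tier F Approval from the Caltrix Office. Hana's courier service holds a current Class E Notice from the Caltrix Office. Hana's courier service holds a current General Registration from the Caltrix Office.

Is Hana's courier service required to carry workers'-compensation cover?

Yes — Hana's courier service must carry workers'-compensation cover.

Exception (a) requires that annual gross revenue is less than $455,000; but annual gross revenue is $559,000, not less than $455,000, so (a) is unavailable.
Exception (b) does not apply: the reportable unit count is 122, not less than 108.
Exception (c) is satisfied on its face — a current General Registration is held; a current Class E Notice is held. But: (g) operates against (c): the compliance score is 65 points, less than the 72 points limit. (h) applies (at least one employee exceeds 30 hours/week), but is overridden by (i): (i) operates against (h): the qualifying period is 300 days, less than the 360 days limit. (j) would limit (i) — a current Tier F Approval is held — but (k) sets (j) aside: (k) operates against (j): the courier service is classified under the construction sector. (l) is not engaged (the Schedule E Notice is not current), so (k) stands. (c) is therefore removed.
Exception (d) does not apply: the business's age is 27 months, not less than 26 months.
Exception (e)'s conditions are all satisfied: the reference index is 559, below the 625 limit; the employer's headcount is 21, below the 27 limit; the baseline figure is 465, below the 498 limit. Turning to paragraph (n): (n) operates against (e): aggregate throughput is 1,070 units, less than the 1,300 units limit. So (e) is unavailable.
No exception is made out. Hana's courier service falls within the general rule.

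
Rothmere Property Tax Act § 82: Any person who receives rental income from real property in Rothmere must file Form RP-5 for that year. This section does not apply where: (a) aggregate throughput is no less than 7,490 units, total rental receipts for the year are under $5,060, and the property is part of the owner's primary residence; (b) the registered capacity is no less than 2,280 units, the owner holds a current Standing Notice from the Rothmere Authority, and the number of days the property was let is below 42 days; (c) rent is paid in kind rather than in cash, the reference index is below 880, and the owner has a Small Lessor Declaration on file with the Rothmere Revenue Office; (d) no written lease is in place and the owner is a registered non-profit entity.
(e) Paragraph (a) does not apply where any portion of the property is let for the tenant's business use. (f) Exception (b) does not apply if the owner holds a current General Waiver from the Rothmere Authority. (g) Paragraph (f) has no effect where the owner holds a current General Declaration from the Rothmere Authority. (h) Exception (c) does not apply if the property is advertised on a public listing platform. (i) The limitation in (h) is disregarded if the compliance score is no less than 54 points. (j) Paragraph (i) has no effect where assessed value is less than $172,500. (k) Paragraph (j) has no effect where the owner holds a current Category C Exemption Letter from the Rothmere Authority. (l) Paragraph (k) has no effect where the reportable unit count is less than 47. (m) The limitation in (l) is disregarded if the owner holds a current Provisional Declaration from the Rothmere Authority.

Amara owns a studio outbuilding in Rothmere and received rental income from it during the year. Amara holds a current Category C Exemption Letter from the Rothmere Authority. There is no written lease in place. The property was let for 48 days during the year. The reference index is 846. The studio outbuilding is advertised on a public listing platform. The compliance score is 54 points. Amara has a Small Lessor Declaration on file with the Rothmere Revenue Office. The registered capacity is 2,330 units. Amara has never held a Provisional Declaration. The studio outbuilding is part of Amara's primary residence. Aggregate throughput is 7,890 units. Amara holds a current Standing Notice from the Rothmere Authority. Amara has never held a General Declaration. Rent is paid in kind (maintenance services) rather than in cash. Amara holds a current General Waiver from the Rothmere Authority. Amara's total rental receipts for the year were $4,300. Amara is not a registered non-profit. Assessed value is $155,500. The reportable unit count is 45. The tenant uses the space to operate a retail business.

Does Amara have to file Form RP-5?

Yes — Amara must file Form RP-5.

Exception (a) is satisfied on its face — aggregate throughput is 7,890 units, meeting the 7,490 units threshold; total rental receipts for the year are $4,300, under the $5,060 limit; the studio outbuilding is part of the primary residence. However, paragraph (e) must be considered: (e) operates — the space is let for business use. (a) is therefore removed.
Exception (b) requires that the number of days the property was let is below 42 days; but the number of days the property was let is 48 days, not below 42 days, so (b) is unavailable.
All of (c)'s requirements are met (rent is paid in kind; the reference index is 846, below the 880 limit; a Small Lessor Declaration is on file). But applying paragraphs (h)–(m): (h) operates against (c): the property is publicly advertised. (i) would limit (h) — the compliance score is 54 points, meeting the 54 points threshold — but (j) sets (i) aside: (j) operates against (i): assessed value is $155,500, less than the $172,500 limit. (k) operates (a current Category C Exemption Letter is held), but is itself disapplied by (l): (l) is engaged — the reportable unit count is 45, less than the 47 limit. (m), which would lift (l), does not operate here — no current Provisional Declaration is held. Exception (c) does not apply.
Exception (d) does not apply: Amara is not a registered non-profit.
Every exception is unavailable, so the rule governs.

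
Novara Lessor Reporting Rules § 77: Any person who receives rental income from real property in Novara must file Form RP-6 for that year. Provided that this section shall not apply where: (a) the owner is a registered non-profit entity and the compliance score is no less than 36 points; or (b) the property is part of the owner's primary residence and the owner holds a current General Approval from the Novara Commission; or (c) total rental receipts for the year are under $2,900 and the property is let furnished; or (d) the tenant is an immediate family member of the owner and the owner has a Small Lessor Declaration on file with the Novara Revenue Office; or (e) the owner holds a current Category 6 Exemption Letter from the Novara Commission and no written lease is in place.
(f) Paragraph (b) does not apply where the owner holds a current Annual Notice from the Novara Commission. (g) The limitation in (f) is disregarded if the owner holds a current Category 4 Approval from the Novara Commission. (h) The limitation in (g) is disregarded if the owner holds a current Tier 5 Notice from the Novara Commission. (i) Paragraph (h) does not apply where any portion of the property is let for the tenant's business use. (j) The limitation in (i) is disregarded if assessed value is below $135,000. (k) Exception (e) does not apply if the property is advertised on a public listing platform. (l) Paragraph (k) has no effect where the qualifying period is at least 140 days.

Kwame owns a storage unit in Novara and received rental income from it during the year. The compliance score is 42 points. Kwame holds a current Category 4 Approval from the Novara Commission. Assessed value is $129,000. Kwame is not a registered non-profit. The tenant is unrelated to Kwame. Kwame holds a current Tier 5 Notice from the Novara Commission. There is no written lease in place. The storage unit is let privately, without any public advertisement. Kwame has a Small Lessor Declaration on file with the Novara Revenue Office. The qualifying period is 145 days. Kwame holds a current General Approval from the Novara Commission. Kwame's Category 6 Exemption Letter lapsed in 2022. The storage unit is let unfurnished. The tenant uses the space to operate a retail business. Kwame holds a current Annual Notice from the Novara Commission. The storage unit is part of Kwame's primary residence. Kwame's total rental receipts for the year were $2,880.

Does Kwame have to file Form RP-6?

Yes — Kwame must file Form RP-6.

Exception (a) fails — Kwame is not a registered non-profit.
Exception (b): the storage unit is part of the primary residence; a current General Approval is held — every condition holds. However, paragraphs (f)–(j) must be considered: (f) operates against (b): a current Annual Notice is held. (g) would limit (f) — a current Category 4 Approval is held — but (h) sets (g) aside: (h) applies — a current Tier 5 Notice is held. (i) is triggered (the space is let for business use), but is set aside by (j): (j) operates against (i): assessed value is $129,000, below the $135,000 limit. Exception (b) does not apply.
Exception (c) does not apply: the property is let unfurnished.
Exception (d) does not apply: the tenant is unrelated to the owner.
Exception (e) requires that the owner holds a current Category 6 Exemption Letter from the Novara Commission; but there is no Category 6 Exemption Letter in force, so (e) is unavailable.
None of the exceptions is available; § 77 applies in full.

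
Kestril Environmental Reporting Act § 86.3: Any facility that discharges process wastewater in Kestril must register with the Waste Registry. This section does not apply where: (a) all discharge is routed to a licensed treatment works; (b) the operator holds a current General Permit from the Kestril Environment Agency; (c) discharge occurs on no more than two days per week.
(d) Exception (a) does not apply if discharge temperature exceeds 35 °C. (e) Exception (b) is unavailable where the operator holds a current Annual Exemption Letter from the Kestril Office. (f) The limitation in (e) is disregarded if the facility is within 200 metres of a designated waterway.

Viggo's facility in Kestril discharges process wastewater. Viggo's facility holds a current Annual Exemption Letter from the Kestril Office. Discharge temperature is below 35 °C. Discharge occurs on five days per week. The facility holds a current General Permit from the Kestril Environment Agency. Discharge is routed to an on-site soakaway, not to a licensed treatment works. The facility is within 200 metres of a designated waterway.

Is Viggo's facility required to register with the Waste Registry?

No — exception (b) applies; Viggo's facility is not required to register with the Waste Registry.

Exception (a) requires that all discharge is routed to a licensed treatment works; but discharge is not routed to a licensed treatment works, so (a) is unavailable.
Exception (b)'s conditions are all satisfied: a current General Permit is held. Under paragraphs (e)–(f): (e) would limit (b) — a current Annual Exemption Letter is held — but (f) sets (e) aside: (f) operates against (e): the facility is within 200 m of a designated waterway. (b) remains available.
Exception (c) fails — discharge occurs on five days per week.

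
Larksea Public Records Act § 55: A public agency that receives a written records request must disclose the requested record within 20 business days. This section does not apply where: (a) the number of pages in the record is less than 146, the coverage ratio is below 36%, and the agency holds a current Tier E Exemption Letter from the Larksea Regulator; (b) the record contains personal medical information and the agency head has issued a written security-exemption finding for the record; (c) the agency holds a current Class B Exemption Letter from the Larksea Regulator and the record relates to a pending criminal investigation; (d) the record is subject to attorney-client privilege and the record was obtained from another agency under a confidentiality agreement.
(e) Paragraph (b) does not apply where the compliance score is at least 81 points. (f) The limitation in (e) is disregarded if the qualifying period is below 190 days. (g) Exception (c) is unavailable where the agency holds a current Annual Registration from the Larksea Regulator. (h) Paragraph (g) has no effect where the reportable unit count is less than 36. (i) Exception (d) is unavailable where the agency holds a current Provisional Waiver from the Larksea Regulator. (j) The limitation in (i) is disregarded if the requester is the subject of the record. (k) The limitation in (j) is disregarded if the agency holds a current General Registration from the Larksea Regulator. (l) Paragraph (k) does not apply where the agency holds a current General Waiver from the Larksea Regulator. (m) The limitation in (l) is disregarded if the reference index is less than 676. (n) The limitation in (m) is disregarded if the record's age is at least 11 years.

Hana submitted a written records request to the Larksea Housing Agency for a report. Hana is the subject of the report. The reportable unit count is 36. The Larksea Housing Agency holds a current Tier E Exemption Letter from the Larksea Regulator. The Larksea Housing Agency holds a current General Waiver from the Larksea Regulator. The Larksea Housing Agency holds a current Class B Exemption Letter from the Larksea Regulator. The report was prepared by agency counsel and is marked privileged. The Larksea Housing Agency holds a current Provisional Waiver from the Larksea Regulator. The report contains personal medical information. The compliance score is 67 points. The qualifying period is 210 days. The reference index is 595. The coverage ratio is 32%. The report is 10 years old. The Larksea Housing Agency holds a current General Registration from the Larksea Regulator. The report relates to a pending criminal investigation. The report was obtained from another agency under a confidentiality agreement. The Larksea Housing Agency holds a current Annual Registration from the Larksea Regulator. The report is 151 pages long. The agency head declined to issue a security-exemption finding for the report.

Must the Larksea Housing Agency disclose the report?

Exception (a) fails — the number of pages in the record is 151, not less than 146.
Exception (b) requires that the agency head has issued a written security-exemption finding for the record; but the agency head declined to issue a security-exemption finding, so (b) is unavailable.
Exception (c) is satisfied on its face — a current Class B Exemption Letter is held; the report relates to a pending investigation. But: (g) operates against (c): a current Annual Registration is held. (h) does not operate here (the reportable unit count is 36, not less than 36), so (g) stands. (c) is therefore removed.
All of (d)'s requirements are met (the report is privileged; the report was obtained under a confidentiality agreement). But applying paragraphs (i)–(n): (i) operates — a current Provisional Waiver is held. (j) would limit (i) — Hana is the subject of the report — but (k) sets (j) aside: (k) applies — a current General Registration is held. (l) would limit (k) — a current General Waiver is held — but (m) sets (l) aside: (m) operates against (l): the reference index is 595, less than the 676 limit. (n) is inapplicable (the record's age is 10 years, short of 11 years), so (m) stands. (d) is therefore removed.
None of the exceptions is available; § 55 applies in full.

Yes — the Larksea Housing Agency must disclose the report.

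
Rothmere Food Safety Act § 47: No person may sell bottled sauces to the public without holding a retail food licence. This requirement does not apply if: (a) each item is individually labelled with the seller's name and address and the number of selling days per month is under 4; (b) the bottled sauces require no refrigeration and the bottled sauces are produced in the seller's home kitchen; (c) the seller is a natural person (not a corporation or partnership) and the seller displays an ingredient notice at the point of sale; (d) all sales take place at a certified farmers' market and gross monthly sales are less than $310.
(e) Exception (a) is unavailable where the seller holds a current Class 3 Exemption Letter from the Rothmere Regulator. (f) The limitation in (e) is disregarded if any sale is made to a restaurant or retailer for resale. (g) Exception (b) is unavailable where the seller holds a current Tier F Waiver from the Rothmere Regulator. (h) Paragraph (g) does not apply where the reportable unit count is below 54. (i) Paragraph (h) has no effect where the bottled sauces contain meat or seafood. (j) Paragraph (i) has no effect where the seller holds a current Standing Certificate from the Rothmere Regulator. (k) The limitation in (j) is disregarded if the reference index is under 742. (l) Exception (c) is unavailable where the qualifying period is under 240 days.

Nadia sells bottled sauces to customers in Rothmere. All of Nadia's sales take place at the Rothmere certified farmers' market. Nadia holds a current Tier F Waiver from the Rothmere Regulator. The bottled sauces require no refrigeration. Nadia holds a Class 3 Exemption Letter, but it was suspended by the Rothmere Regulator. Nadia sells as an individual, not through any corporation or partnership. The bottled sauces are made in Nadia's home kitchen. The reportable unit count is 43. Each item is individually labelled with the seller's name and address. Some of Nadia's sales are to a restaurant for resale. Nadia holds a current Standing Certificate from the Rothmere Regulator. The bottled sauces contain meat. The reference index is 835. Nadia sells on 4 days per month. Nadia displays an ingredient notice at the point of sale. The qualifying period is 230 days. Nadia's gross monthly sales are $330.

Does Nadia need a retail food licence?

No — exception (b) applies; Nadia is not required to hold a retail food licence.

Exception (a) fails — the number of selling days per month is 4, not under 4.
Exception (b) is satisfied on its face — the bottled sauces are shelf-stable; the bottled sauces are home-kitchen produced. Under paragraphs (g)–(k): (g) is triggered (a current Tier F Waiver is held), but is set aside by (h): (h) operates against (g): the reportable unit count is 43, below the 54 limit. (i) is triggered (the bottled sauces contain meat), but is set aside by (j): (j) operates against (i): a current Standing Certificate is held. (k), which would lift (j), is inapplicable — the reference index is 835, not under 742. (b) remains available.
Exception (c)'s conditions are all satisfied: the seller is a natural person; an ingredient notice is displayed. But applying paragraph (l): (l) operates against (c): the qualifying period is 230 days, under the 240 days limit. So (c) is unavailable.
Exception (d) fails — gross monthly sales are $330, not less than $310.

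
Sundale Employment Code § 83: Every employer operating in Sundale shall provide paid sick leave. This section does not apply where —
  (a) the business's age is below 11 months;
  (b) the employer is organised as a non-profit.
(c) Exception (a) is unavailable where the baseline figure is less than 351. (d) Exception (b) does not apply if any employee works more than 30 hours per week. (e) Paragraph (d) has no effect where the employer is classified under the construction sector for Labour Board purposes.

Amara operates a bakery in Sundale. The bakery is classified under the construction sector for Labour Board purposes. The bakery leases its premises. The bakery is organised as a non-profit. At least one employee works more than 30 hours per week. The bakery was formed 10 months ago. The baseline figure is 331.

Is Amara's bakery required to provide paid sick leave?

No — exception (b) applies; Amara's bakery is not required to provide paid sick leave.

All of (a)'s requirements are met (the business's age is 10 months, below the 11 months limit). But applying paragraph (c): (c) is triggered — the baseline figure is 331, less than the 351 limit. Exception (a) does not apply.
Exception (b) is satisfied on its face — the employer is a non-profit. As to paragraphs (d)–(e): (d) would limit (b) — at least one employee exceeds 30 hours/week — but (e) sets (d) aside: (e) is triggered — the bakery is classified under the construction sector. (b) remains available.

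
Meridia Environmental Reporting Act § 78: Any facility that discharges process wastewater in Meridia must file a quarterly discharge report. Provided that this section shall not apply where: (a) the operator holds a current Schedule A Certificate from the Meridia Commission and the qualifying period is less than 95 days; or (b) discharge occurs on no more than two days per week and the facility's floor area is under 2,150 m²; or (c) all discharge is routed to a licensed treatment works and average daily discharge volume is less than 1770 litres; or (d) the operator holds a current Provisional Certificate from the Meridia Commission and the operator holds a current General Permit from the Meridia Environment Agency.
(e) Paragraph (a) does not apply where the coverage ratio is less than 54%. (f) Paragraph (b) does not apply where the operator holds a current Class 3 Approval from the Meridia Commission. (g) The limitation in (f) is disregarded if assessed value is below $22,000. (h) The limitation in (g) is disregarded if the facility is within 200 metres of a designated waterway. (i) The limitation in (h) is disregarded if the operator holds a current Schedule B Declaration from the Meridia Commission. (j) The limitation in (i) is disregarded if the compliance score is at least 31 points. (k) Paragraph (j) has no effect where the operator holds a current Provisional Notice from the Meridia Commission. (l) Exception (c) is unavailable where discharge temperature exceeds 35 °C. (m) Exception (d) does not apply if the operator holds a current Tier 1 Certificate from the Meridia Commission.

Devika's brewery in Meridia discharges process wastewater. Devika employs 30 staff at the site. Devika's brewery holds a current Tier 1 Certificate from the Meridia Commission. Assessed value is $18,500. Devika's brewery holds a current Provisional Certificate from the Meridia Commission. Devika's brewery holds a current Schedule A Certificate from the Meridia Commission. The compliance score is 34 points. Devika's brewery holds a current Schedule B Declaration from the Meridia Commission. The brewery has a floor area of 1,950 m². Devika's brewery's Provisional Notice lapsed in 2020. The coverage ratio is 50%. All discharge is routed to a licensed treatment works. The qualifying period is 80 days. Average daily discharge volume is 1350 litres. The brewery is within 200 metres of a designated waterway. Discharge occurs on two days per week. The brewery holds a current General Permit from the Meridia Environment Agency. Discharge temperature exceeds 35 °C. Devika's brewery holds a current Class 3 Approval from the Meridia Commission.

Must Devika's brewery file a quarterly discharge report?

Yes — Devika's brewery must file a quarterly discharge report.

Exception (a) is satisfied on its face — a current Schedule A Certificate is held; the qualifying period is 80 days, less than the 95 days limit. However, paragraph (e) must be considered: (e) operates against (a): the coverage ratio is 50%, less than the 54% limit. So (a) is unavailable.
Exception (b)'s conditions are all satisfied: discharge occurs on no more than two days per week; the facility's floor area is 1,950 m², under the 2,150 m² limit. Turning to paragraphs (f)–(k): (f) operates against (b): a current Class 3 Approval is held. (g) operates (assessed value is $18,500, below the $22,000 limit), but is itself disapplied by (h): (h) operates against (g): the brewery is within 200 m of a designated waterway. (i) would limit (h) — a current Schedule B Declaration is held — but (j) sets (i) aside: (j) is engaged — the compliance score is 34 points, meeting the 31 points threshold. (k), which would lift (j), is not triggered — there is no Provisional Notice in force. (b) is therefore removed.
Exception (c)'s conditions are all satisfied: discharge is routed to a licensed treatment works; average daily discharge volume is 1350 litres, less than the 1770 litres limit. But applying paragraph (l): (l) is triggered — discharge temperature exceeds 35 °C. (c) is therefore removed.
Exception (d): a current Provisional Certificate is held; a current General Permit is held — every condition holds. But: (m) operates against (d): a current Tier 1 Certificate is held. (d) is therefore removed.
No exception displaces § 78.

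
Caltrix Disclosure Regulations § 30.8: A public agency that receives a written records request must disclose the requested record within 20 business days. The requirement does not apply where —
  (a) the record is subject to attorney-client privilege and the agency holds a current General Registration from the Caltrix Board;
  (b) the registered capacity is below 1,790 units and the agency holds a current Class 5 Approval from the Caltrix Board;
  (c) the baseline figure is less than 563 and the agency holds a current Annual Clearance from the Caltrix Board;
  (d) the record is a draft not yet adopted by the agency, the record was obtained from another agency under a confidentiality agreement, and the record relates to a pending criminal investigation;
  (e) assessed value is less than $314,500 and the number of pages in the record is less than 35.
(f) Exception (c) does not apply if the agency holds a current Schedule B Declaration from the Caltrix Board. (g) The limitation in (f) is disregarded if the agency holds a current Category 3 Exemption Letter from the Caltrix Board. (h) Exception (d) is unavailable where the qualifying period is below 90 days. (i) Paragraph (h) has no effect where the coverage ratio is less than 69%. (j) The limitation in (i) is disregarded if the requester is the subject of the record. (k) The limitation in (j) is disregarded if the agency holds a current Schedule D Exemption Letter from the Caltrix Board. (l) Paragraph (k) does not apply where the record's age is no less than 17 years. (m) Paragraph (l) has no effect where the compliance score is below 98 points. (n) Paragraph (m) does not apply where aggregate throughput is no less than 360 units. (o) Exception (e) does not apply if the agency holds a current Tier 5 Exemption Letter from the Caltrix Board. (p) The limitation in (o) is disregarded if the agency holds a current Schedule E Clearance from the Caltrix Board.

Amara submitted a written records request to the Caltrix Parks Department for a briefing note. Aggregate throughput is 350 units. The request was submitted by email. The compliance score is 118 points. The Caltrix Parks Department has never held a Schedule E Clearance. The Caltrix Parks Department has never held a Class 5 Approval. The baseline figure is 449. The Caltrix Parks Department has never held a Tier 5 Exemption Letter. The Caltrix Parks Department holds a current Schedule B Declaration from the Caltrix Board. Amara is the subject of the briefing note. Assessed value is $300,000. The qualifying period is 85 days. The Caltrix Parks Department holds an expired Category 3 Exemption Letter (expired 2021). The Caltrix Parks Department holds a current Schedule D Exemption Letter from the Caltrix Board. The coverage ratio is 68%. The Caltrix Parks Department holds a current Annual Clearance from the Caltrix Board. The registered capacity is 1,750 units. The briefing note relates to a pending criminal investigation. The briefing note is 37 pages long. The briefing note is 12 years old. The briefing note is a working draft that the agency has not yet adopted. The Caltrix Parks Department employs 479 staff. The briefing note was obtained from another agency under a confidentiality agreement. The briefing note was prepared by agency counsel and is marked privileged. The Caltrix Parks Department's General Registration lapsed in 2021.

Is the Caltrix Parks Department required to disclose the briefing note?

Exception (a) requires that the agency holds a current General Registration from the Caltrix Board; but no current General Registration is held, so (a) is unavailable.
Exception (b) requires that the agency holds a current Class 5 Approval from the Caltrix Board; but the Class 5 Approval is not current, so (b) is unavailable.
Exception (c): the baseline figure is 449, less than the 563 limit; a current Annual Clearance is held — every condition holds. Turning to paragraphs (f)–(g): (f) operates against (c): a current Schedule B Declaration is held. (g), which would lift (f), is not triggered — no current Category 3 Exemption Letter is held. (c) is therefore removed.
Exception (d) is satisfied on its face — the briefing note is an unadopted draft; the briefing note was obtained under a confidentiality agreement; the briefing note relates to a pending investigation. As to paragraphs (h)–(n): (h) is triggered (the qualifying period is 85 days, below the 90 days limit), but is set aside by (i): (i) operates against (h): the coverage ratio is 68%, less than the 69% limit. (j) applies (Amara is the subject of the briefing note), but is itself disapplied by (k): (k) is triggered — a current Schedule D Exemption Letter is held. (l) does not operate here (the record's age is 12 years, short of 17 years), so (k) stands. So (d) applies.
Exception (e) fails — the number of pages in the record is 37, not less than 35.

No — exception (d) applies; the Caltrix Parks Department is not required to disclose the briefing note.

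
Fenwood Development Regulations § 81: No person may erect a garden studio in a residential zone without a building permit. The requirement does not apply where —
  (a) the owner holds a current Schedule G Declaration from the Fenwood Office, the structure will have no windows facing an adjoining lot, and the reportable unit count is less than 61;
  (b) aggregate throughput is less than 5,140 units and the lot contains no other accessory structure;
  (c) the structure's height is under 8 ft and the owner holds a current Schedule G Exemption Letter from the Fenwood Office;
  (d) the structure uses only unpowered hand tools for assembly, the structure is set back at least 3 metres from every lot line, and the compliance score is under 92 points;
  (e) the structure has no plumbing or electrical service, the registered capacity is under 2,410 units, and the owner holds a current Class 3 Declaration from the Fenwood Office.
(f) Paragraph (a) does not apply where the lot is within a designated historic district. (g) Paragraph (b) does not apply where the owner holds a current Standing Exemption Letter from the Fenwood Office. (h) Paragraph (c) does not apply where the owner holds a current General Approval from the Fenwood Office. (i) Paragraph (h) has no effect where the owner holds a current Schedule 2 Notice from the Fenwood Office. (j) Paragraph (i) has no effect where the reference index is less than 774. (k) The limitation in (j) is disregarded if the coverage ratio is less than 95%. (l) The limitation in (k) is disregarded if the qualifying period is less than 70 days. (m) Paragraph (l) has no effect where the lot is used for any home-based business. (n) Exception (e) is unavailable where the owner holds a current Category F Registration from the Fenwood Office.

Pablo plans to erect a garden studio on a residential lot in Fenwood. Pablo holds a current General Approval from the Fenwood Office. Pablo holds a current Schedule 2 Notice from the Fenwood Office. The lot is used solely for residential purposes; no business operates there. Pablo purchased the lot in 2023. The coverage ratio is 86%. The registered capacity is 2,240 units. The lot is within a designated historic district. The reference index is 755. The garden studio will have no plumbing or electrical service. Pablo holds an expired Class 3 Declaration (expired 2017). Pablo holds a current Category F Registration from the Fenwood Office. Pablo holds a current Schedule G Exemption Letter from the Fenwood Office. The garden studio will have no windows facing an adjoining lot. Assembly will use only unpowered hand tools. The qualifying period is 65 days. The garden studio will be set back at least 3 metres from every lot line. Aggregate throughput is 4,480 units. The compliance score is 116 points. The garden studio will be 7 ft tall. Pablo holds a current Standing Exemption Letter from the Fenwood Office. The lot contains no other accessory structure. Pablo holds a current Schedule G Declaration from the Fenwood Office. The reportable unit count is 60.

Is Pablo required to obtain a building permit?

Yes — Pablo must obtain a building permit.

Exception (a)'s conditions are all satisfied: a current Schedule G Declaration is held; no windows face an adjoining lot; the reportable unit count is 60, less than the 61 limit. However, paragraph (f) must be considered: (f) operates against (a): the lot is in a historic district. (a) is therefore removed.
Exception (b) is satisfied on its face — aggregate throughput is 4,480 units, less than the 5,140 units limit; the lot has no other accessory structure. However, paragraph (g) must be considered: (g) applies — a current Standing Exemption Letter is held. Exception (b) does not apply.
Exception (c) is satisfied on its face — the structure's height is 7 ft, under the 8 ft limit; a current Schedule G Exemption Letter is held. However, paragraphs (h)–(m) must be considered: (h) is triggered — a current General Approval is held. (i) would limit (h) — a current Schedule 2 Notice is held — but (j) sets (i) aside: (j) is engaged — the reference index is 755, less than the 774 limit. (k) would limit (j) — the coverage ratio is 86%, less than the 95% limit — but (l) sets (k) aside: (l) applies — the qualifying period is 65 days, less than the 70 days limit. (m) is not triggered (the lot is solely residential), so (l) stands. Exception (c) does not apply.
Exception (d) fails — the compliance score is 116 points, not under 92 points.
Exception (e) requires that the owner holds a current Class 3 Declaration from the Fenwood Office; but the Class 3 Declaration is not current, so (e) is unavailable.
No exception applies. The general rule governs.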